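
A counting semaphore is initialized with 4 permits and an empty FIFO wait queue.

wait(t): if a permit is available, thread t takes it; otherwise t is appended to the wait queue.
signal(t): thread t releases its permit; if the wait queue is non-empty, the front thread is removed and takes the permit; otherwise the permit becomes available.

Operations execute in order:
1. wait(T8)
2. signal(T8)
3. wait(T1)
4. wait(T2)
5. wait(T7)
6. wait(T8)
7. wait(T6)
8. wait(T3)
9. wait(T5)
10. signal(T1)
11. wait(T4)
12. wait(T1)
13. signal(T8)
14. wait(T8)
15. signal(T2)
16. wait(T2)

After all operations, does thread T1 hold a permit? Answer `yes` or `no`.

Step 1: wait(T8) -> count=3 queue=[] holders={T8}
Step 2: signal(T8) -> count=4 queue=[] holders={none}
Step 3: wait(T1) -> count=3 queue=[] holders={T1}
Step 4: wait(T2) -> count=2 queue=[] holders={T1,T2}
Step 5: wait(T7) -> count=1 queue=[] holders={T1,T2,T7}
Step 6: wait(T8) -> count=0 queue=[] holders={T1,T2,T7,T8}
Step 7: wait(T6) -> count=0 queue=[T6] holders={T1,T2,T7,T8}
Step 8: wait(T3) -> count=0 queue=[T6,T3] holders={T1,T2,T7,T8}
Step 9: wait(T5) -> count=0 queue=[T6,T3,T5] holders={T1,T2,T7,T8}
Step 10: signal(T1) -> count=0 queue=[T3,T5] holders={T2,T6,T7,T8}
Step 11: wait(T4) -> count=0 queue=[T3,T5,T4] holders={T2,T6,T7,T8}
Step 12: wait(T1) -> count=0 queue=[T3,T5,T4,T1] holders={T2,T6,T7,T8}
Step 13: signal(T8) -> count=0 queue=[T5,T4,T1] holders={T2,T3,T6,T7}
Step 14: wait(T8) -> count=0 queue=[T5,T4,T1,T8] holders={T2,T3,T6,T7}
Step 15: signal(T2) -> count=0 queue=[T4,T1,T8] holders={T3,T5,T6,T7}
Step 16: wait(T2) -> count=0 queue=[T4,T1,T8,T2] holders={T3,T5,T6,T7}
Final holders: {T3,T5,T6,T7} -> T1 not in holders

Answer: no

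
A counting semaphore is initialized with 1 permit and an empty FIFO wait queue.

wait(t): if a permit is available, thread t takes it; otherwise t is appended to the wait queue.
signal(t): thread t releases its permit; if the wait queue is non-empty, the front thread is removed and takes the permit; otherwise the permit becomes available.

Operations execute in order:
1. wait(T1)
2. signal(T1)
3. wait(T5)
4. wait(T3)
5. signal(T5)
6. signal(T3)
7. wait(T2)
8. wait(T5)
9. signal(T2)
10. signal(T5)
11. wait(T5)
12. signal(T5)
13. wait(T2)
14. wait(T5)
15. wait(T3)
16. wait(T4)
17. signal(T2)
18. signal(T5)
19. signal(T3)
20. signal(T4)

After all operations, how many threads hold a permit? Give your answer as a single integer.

Step 1: wait(T1) -> count=0 queue=[] holders={T1}
Step 2: signal(T1) -> count=1 queue=[] holders={none}
Step 3: wait(T5) -> count=0 queue=[] holders={T5}
Step 4: wait(T3) -> count=0 queue=[T3] holders={T5}
Step 5: signal(T5) -> count=0 queue=[] holders={T3}
Step 6: signal(T3) -> count=1 queue=[] holders={none}
Step 7: wait(T2) -> count=0 queue=[] holders={T2}
Step 8: wait(T5) -> count=0 queue=[T5] holders={T2}
Step 9: signal(T2) -> count=0 queue=[] holders={T5}
Step 10: signal(T5) -> count=1 queue=[] holders={none}
Step 11: wait(T5) -> count=0 queue=[] holders={T5}
Step 12: signal(T5) -> count=1 queue=[] holders={none}
Step 13: wait(T2) -> count=0 queue=[] holders={T2}
Step 14: wait(T5) -> count=0 queue=[T5] holders={T2}
Step 15: wait(T3) -> count=0 queue=[T5,T3] holders={T2}
Step 16: wait(T4) -> count=0 queue=[T5,T3,T4] holders={T2}
Step 17: signal(T2) -> count=0 queue=[T3,T4] holders={T5}
Step 18: signal(T5) -> count=0 queue=[T4] holders={T3}
Step 19: signal(T3) -> count=0 queue=[] holders={T4}
Step 20: signal(T4) -> count=1 queue=[] holders={none}
Final holders: {none} -> 0 thread(s)

Answer: 0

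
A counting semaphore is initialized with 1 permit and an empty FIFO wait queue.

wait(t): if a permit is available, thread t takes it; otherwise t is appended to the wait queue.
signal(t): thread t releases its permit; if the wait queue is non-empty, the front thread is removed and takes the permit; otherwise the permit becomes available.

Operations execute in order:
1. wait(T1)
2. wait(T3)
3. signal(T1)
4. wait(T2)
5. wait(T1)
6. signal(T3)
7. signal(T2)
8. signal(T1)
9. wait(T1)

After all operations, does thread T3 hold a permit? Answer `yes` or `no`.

Answer: no

Derivation:
Step 1: wait(T1) -> count=0 queue=[] holders={T1}
Step 2: wait(T3) -> count=0 queue=[T3] holders={T1}
Step 3: signal(T1) -> count=0 queue=[] holders={T3}
Step 4: wait(T2) -> count=0 queue=[T2] holders={T3}
Step 5: wait(T1) -> count=0 queue=[T2,T1] holders={T3}
Step 6: signal(T3) -> count=0 queue=[T1] holders={T2}
Step 7: signal(T2) -> count=0 queue=[] holders={T1}
Step 8: signal(T1) -> count=1 queue=[] holders={none}
Step 9: wait(T1) -> count=0 queue=[] holders={T1}
Final holders: {T1} -> T3 not in holders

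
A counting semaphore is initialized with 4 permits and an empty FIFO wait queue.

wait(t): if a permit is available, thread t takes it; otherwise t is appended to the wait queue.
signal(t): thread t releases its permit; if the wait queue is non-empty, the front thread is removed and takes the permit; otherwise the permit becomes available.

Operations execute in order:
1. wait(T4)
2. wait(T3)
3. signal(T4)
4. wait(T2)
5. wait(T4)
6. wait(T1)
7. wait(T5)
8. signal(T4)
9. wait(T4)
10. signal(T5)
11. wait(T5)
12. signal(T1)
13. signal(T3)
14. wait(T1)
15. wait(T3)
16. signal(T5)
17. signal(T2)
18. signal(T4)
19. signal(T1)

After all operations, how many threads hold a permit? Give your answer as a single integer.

Step 1: wait(T4) -> count=3 queue=[] holders={T4}
Step 2: wait(T3) -> count=2 queue=[] holders={T3,T4}
Step 3: signal(T4) -> count=3 queue=[] holders={T3}
Step 4: wait(T2) -> count=2 queue=[] holders={T2,T3}
Step 5: wait(T4) -> count=1 queue=[] holders={T2,T3,T4}
Step 6: wait(T1) -> count=0 queue=[] holders={T1,T2,T3,T4}
Step 7: wait(T5) -> count=0 queue=[T5] holders={T1,T2,T3,T4}
Step 8: signal(T4) -> count=0 queue=[] holders={T1,T2,T3,T5}
Step 9: wait(T4) -> count=0 queue=[T4] holders={T1,T2,T3,T5}
Step 10: signal(T5) -> count=0 queue=[] holders={T1,T2,T3,T4}
Step 11: wait(T5) -> count=0 queue=[T5] holders={T1,T2,T3,T4}
Step 12: signal(T1) -> count=0 queue=[] holders={T2,T3,T4,T5}
Step 13: signal(T3) -> count=1 queue=[] holders={T2,T4,T5}
Step 14: wait(T1) -> count=0 queue=[] holders={T1,T2,T4,T5}
Step 15: wait(T3) -> count=0 queue=[T3] holders={T1,T2,T4,T5}
Step 16: signal(T5) -> count=0 queue=[] holders={T1,T2,T3,T4}
Step 17: signal(T2) -> count=1 queue=[] holders={T1,T3,T4}
Step 18: signal(T4) -> count=2 queue=[] holders={T1,T3}
Step 19: signal(T1) -> count=3 queue=[] holders={T3}
Final holders: {T3} -> 1 thread(s)

Answer: 1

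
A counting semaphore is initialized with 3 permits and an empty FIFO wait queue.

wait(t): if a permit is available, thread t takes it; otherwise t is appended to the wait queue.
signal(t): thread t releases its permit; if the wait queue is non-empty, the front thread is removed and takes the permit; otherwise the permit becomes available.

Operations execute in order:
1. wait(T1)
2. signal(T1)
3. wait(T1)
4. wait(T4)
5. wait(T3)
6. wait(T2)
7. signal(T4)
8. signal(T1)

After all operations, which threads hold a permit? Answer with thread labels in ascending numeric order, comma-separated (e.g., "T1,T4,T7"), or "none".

Step 1: wait(T1) -> count=2 queue=[] holders={T1}
Step 2: signal(T1) -> count=3 queue=[] holders={none}
Step 3: wait(T1) -> count=2 queue=[] holders={T1}
Step 4: wait(T4) -> count=1 queue=[] holders={T1,T4}
Step 5: wait(T3) -> count=0 queue=[] holders={T1,T3,T4}
Step 6: wait(T2) -> count=0 queue=[T2] holders={T1,T3,T4}
Step 7: signal(T4) -> count=0 queue=[] holders={T1,T2,T3}
Step 8: signal(T1) -> count=1 queue=[] holders={T2,T3}
Final holders: T2,T3

Answer: T2,T3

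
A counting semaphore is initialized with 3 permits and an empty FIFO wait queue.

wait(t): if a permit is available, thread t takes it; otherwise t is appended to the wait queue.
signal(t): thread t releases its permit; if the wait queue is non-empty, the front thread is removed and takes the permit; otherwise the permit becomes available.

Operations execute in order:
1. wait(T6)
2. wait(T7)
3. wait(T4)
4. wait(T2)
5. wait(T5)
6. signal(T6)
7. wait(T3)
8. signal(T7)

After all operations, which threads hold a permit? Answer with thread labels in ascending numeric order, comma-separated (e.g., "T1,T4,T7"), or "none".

Answer: T2,T4,T5

Derivation:
Step 1: wait(T6) -> count=2 queue=[] holders={T6}
Step 2: wait(T7) -> count=1 queue=[] holders={T6,T7}
Step 3: wait(T4) -> count=0 queue=[] holders={T4,T6,T7}
Step 4: wait(T2) -> count=0 queue=[T2] holders={T4,T6,T7}
Step 5: wait(T5) -> count=0 queue=[T2,T5] holders={T4,T6,T7}
Step 6: signal(T6) -> count=0 queue=[T5] holders={T2,T4,T7}
Step 7: wait(T3) -> count=0 queue=[T5,T3] holders={T2,T4,T7}
Step 8: signal(T7) -> count=0 queue=[T3] holders={T2,T4,T5}
Final holders: T2,T4,T5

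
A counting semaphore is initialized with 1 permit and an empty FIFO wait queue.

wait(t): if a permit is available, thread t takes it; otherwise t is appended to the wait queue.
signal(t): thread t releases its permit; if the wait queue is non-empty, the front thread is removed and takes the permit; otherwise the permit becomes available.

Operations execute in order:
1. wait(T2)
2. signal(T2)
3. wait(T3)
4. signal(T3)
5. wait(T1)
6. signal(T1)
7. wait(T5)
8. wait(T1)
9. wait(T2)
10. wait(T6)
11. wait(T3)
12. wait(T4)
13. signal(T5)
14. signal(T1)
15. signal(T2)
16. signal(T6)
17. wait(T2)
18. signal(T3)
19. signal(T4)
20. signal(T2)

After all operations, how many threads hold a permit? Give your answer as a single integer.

Step 1: wait(T2) -> count=0 queue=[] holders={T2}
Step 2: signal(T2) -> count=1 queue=[] holders={none}
Step 3: wait(T3) -> count=0 queue=[] holders={T3}
Step 4: signal(T3) -> count=1 queue=[] holders={none}
Step 5: wait(T1) -> count=0 queue=[] holders={T1}
Step 6: signal(T1) -> count=1 queue=[] holders={none}
Step 7: wait(T5) -> count=0 queue=[] holders={T5}
Step 8: wait(T1) -> count=0 queue=[T1] holders={T5}
Step 9: wait(T2) -> count=0 queue=[T1,T2] holders={T5}
Step 10: wait(T6) -> count=0 queue=[T1,T2,T6] holders={T5}
Step 11: wait(T3) -> count=0 queue=[T1,T2,T6,T3] holders={T5}
Step 12: wait(T4) -> count=0 queue=[T1,T2,T6,T3,T4] holders={T5}
Step 13: signal(T5) -> count=0 queue=[T2,T6,T3,T4] holders={T1}
Step 14: signal(T1) -> count=0 queue=[T6,T3,T4] holders={T2}
Step 15: signal(T2) -> count=0 queue=[T3,T4] holders={T6}
Step 16: signal(T6) -> count=0 queue=[T4] holders={T3}
Step 17: wait(T2) -> count=0 queue=[T4,T2] holders={T3}
Step 18: signal(T3) -> count=0 queue=[T2] holders={T4}
Step 19: signal(T4) -> count=0 queue=[] holders={T2}
Step 20: signal(T2) -> count=1 queue=[] holders={none}
Final holders: {none} -> 0 thread(s)

Answer: 0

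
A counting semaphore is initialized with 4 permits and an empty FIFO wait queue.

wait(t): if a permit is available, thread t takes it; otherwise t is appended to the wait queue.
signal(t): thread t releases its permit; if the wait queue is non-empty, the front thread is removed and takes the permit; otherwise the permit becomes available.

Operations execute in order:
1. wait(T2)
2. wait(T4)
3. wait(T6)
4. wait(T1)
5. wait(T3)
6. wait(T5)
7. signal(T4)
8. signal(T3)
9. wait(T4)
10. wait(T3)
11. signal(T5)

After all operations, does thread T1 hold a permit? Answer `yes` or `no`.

Step 1: wait(T2) -> count=3 queue=[] holders={T2}
Step 2: wait(T4) -> count=2 queue=[] holders={T2,T4}
Step 3: wait(T6) -> count=1 queue=[] holders={T2,T4,T6}
Step 4: wait(T1) -> count=0 queue=[] holders={T1,T2,T4,T6}
Step 5: wait(T3) -> count=0 queue=[T3] holders={T1,T2,T4,T6}
Step 6: wait(T5) -> count=0 queue=[T3,T5] holders={T1,T2,T4,T6}
Step 7: signal(T4) -> count=0 queue=[T5] holders={T1,T2,T3,T6}
Step 8: signal(T3) -> count=0 queue=[] holders={T1,T2,T5,T6}
Step 9: wait(T4) -> count=0 queue=[T4] holders={T1,T2,T5,T6}
Step 10: wait(T3) -> count=0 queue=[T4,T3] holders={T1,T2,T5,T6}
Step 11: signal(T5) -> count=0 queue=[T3] holders={T1,T2,T4,T6}
Final holders: {T1,T2,T4,T6} -> T1 in holders

Answer: yes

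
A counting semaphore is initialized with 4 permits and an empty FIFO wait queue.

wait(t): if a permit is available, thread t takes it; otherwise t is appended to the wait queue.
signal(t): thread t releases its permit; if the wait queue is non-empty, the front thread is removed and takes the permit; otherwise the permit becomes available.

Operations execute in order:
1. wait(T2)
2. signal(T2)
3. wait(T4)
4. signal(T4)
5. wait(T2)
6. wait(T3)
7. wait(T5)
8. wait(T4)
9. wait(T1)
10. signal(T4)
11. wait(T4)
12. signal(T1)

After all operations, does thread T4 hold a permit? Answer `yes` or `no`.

Step 1: wait(T2) -> count=3 queue=[] holders={T2}
Step 2: signal(T2) -> count=4 queue=[] holders={none}
Step 3: wait(T4) -> count=3 queue=[] holders={T4}
Step 4: signal(T4) -> count=4 queue=[] holders={none}
Step 5: wait(T2) -> count=3 queue=[] holders={T2}
Step 6: wait(T3) -> count=2 queue=[] holders={T2,T3}
Step 7: wait(T5) -> count=1 queue=[] holders={T2,T3,T5}
Step 8: wait(T4) -> count=0 queue=[] holders={T2,T3,T4,T5}
Step 9: wait(T1) -> count=0 queue=[T1] holders={T2,T3,T4,T5}
Step 10: signal(T4) -> count=0 queue=[] holders={T1,T2,T3,T5}
Step 11: wait(T4) -> count=0 queue=[T4] holders={T1,T2,T3,T5}
Step 12: signal(T1) -> count=0 queue=[] holders={T2,T3,T4,T5}
Final holders: {T2,T3,T4,T5} -> T4 in holders

Answer: yes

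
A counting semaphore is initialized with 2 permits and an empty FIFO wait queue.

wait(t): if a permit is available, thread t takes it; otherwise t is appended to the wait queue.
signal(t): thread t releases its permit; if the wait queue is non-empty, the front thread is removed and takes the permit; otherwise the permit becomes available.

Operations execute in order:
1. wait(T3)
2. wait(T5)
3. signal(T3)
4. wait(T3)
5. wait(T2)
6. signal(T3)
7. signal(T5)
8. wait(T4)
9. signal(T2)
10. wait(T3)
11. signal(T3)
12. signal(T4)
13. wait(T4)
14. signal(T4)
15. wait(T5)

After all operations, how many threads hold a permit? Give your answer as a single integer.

Answer: 1

Derivation:
Step 1: wait(T3) -> count=1 queue=[] holders={T3}
Step 2: wait(T5) -> count=0 queue=[] holders={T3,T5}
Step 3: signal(T3) -> count=1 queue=[] holders={T5}
Step 4: wait(T3) -> count=0 queue=[] holders={T3,T5}
Step 5: wait(T2) -> count=0 queue=[T2] holders={T3,T5}
Step 6: signal(T3) -> count=0 queue=[] holders={T2,T5}
Step 7: signal(T5) -> count=1 queue=[] holders={T2}
Step 8: wait(T4) -> count=0 queue=[] holders={T2,T4}
Step 9: signal(T2) -> count=1 queue=[] holders={T4}
Step 10: wait(T3) -> count=0 queue=[] holders={T3,T4}
Step 11: signal(T3) -> count=1 queue=[] holders={T4}
Step 12: signal(T4) -> count=2 queue=[] holders={none}
Step 13: wait(T4) -> count=1 queue=[] holders={T4}
Step 14: signal(T4) -> count=2 queue=[] holders={none}
Step 15: wait(T5) -> count=1 queue=[] holders={T5}
Final holders: {T5} -> 1 thread(s)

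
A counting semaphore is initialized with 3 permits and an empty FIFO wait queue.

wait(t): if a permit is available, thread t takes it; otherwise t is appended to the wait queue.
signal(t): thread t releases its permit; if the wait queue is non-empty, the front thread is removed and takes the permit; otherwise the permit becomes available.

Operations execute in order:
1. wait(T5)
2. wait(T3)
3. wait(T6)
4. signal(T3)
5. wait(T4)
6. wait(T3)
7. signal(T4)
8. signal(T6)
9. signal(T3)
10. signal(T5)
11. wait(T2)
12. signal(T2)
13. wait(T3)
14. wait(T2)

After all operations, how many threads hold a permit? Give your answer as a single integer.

Answer: 2

Derivation:
Step 1: wait(T5) -> count=2 queue=[] holders={T5}
Step 2: wait(T3) -> count=1 queue=[] holders={T3,T5}
Step 3: wait(T6) -> count=0 queue=[] holders={T3,T5,T6}
Step 4: signal(T3) -> count=1 queue=[] holders={T5,T6}
Step 5: wait(T4) -> count=0 queue=[] holders={T4,T5,T6}
Step 6: wait(T3) -> count=0 queue=[T3] holders={T4,T5,T6}
Step 7: signal(T4) -> count=0 queue=[] holders={T3,T5,T6}
Step 8: signal(T6) -> count=1 queue=[] holders={T3,T5}
Step 9: signal(T3) -> count=2 queue=[] holders={T5}
Step 10: signal(T5) -> count=3 queue=[] holders={none}
Step 11: wait(T2) -> count=2 queue=[] holders={T2}
Step 12: signal(T2) -> count=3 queue=[] holders={none}
Step 13: wait(T3) -> count=2 queue=[] holders={T3}
Step 14: wait(T2) -> count=1 queue=[] holders={T2,T3}
Final holders: {T2,T3} -> 2 thread(s)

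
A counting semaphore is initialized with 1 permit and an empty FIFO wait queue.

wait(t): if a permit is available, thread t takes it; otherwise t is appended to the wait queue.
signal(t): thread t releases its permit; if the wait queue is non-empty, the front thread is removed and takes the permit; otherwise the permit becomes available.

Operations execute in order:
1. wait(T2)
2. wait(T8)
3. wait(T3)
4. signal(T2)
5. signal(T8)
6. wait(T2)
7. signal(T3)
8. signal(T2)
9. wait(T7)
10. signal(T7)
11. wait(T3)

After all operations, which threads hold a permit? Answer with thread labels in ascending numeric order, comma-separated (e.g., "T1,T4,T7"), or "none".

Answer: T3

Derivation:
Step 1: wait(T2) -> count=0 queue=[] holders={T2}
Step 2: wait(T8) -> count=0 queue=[T8] holders={T2}
Step 3: wait(T3) -> count=0 queue=[T8,T3] holders={T2}
Step 4: signal(T2) -> count=0 queue=[T3] holders={T8}
Step 5: signal(T8) -> count=0 queue=[] holders={T3}
Step 6: wait(T2) -> count=0 queue=[T2] holders={T3}
Step 7: signal(T3) -> count=0 queue=[] holders={T2}
Step 8: signal(T2) -> count=1 queue=[] holders={none}
Step 9: wait(T7) -> count=0 queue=[] holders={T7}
Step 10: signal(T7) -> count=1 queue=[] holders={none}
Step 11: wait(T3) -> count=0 queue=[] holders={T3}
Final holders: T3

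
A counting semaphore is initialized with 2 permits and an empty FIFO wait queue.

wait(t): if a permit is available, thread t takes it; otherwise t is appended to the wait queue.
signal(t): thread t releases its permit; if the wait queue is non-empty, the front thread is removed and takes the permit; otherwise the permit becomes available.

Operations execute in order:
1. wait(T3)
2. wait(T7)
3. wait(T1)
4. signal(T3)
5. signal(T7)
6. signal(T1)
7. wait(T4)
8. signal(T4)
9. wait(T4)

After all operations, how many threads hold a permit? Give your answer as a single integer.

Answer: 1

Derivation:
Step 1: wait(T3) -> count=1 queue=[] holders={T3}
Step 2: wait(T7) -> count=0 queue=[] holders={T3,T7}
Step 3: wait(T1) -> count=0 queue=[T1] holders={T3,T7}
Step 4: signal(T3) -> count=0 queue=[] holders={T1,T7}
Step 5: signal(T7) -> count=1 queue=[] holders={T1}
Step 6: signal(T1) -> count=2 queue=[] holders={none}
Step 7: wait(T4) -> count=1 queue=[] holders={T4}
Step 8: signal(T4) -> count=2 queue=[] holders={none}
Step 9: wait(T4) -> count=1 queue=[] holders={T4}
Final holders: {T4} -> 1 thread(s)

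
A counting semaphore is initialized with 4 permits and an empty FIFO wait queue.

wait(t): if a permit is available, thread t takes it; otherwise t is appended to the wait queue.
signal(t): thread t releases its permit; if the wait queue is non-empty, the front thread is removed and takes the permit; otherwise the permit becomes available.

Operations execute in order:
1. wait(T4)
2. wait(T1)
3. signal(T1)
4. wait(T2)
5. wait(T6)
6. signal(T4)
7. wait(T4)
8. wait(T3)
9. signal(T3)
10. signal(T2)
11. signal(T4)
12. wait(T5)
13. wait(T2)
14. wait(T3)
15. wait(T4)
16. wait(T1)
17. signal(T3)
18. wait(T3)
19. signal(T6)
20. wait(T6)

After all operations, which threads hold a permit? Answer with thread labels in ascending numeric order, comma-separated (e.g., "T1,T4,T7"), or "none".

Step 1: wait(T4) -> count=3 queue=[] holders={T4}
Step 2: wait(T1) -> count=2 queue=[] holders={T1,T4}
Step 3: signal(T1) -> count=3 queue=[] holders={T4}
Step 4: wait(T2) -> count=2 queue=[] holders={T2,T4}
Step 5: wait(T6) -> count=1 queue=[] holders={T2,T4,T6}
Step 6: signal(T4) -> count=2 queue=[] holders={T2,T6}
Step 7: wait(T4) -> count=1 queue=[] holders={T2,T4,T6}
Step 8: wait(T3) -> count=0 queue=[] holders={T2,T3,T4,T6}
Step 9: signal(T3) -> count=1 queue=[] holders={T2,T4,T6}
Step 10: signal(T2) -> count=2 queue=[] holders={T4,T6}
Step 11: signal(T4) -> count=3 queue=[] holders={T6}
Step 12: wait(T5) -> count=2 queue=[] holders={T5,T6}
Step 13: wait(T2) -> count=1 queue=[] holders={T2,T5,T6}
Step 14: wait(T3) -> count=0 queue=[] holders={T2,T3,T5,T6}
Step 15: wait(T4) -> count=0 queue=[T4] holders={T2,T3,T5,T6}
Step 16: wait(T1) -> count=0 queue=[T4,T1] holders={T2,T3,T5,T6}
Step 17: signal(T3) -> count=0 queue=[T1] holders={T2,T4,T5,T6}
Step 18: wait(T3) -> count=0 queue=[T1,T3] holders={T2,T4,T5,T6}
Step 19: signal(T6) -> count=0 queue=[T3] holders={T1,T2,T4,T5}
Step 20: wait(T6) -> count=0 queue=[T3,T6] holders={T1,T2,T4,T5}
Final holders: T1,T2,T4,T5

Answer: T1,T2,T4,T5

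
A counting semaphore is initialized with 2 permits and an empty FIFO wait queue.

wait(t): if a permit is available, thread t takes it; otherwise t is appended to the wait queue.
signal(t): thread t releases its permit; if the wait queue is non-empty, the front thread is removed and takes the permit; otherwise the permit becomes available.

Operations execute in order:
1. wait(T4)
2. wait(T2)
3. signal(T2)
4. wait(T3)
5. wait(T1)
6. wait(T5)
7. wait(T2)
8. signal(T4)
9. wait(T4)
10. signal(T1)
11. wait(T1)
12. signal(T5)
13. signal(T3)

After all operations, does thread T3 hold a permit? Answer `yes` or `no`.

Step 1: wait(T4) -> count=1 queue=[] holders={T4}
Step 2: wait(T2) -> count=0 queue=[] holders={T2,T4}
Step 3: signal(T2) -> count=1 queue=[] holders={T4}
Step 4: wait(T3) -> count=0 queue=[] holders={T3,T4}
Step 5: wait(T1) -> count=0 queue=[T1] holders={T3,T4}
Step 6: wait(T5) -> count=0 queue=[T1,T5] holders={T3,T4}
Step 7: wait(T2) -> count=0 queue=[T1,T5,T2] holders={T3,T4}
Step 8: signal(T4) -> count=0 queue=[T5,T2] holders={T1,T3}
Step 9: wait(T4) -> count=0 queue=[T5,T2,T4] holders={T1,T3}
Step 10: signal(T1) -> count=0 queue=[T2,T4] holders={T3,T5}
Step 11: wait(T1) -> count=0 queue=[T2,T4,T1] holders={T3,T5}
Step 12: signal(T5) -> count=0 queue=[T4,T1] holders={T2,T3}
Step 13: signal(T3) -> count=0 queue=[T1] holders={T2,T4}
Final holders: {T2,T4} -> T3 not in holders

Answer: no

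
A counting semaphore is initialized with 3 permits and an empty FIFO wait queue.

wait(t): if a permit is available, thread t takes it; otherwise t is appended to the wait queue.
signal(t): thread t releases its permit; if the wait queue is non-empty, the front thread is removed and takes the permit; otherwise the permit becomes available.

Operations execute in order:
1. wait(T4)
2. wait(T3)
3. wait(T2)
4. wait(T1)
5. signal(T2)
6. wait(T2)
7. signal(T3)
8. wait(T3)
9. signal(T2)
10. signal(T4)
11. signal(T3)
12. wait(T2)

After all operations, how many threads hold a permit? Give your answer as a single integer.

Step 1: wait(T4) -> count=2 queue=[] holders={T4}
Step 2: wait(T3) -> count=1 queue=[] holders={T3,T4}
Step 3: wait(T2) -> count=0 queue=[] holders={T2,T3,T4}
Step 4: wait(T1) -> count=0 queue=[T1] holders={T2,T3,T4}
Step 5: signal(T2) -> count=0 queue=[] holders={T1,T3,T4}
Step 6: wait(T2) -> count=0 queue=[T2] holders={T1,T3,T4}
Step 7: signal(T3) -> count=0 queue=[] holders={T1,T2,T4}
Step 8: wait(T3) -> count=0 queue=[T3] holders={T1,T2,T4}
Step 9: signal(T2) -> count=0 queue=[] holders={T1,T3,T4}
Step 10: signal(T4) -> count=1 queue=[] holders={T1,T3}
Step 11: signal(T3) -> count=2 queue=[] holders={T1}
Step 12: wait(T2) -> count=1 queue=[] holders={T1,T2}
Final holders: {T1,T2} -> 2 thread(s)

Answer: 2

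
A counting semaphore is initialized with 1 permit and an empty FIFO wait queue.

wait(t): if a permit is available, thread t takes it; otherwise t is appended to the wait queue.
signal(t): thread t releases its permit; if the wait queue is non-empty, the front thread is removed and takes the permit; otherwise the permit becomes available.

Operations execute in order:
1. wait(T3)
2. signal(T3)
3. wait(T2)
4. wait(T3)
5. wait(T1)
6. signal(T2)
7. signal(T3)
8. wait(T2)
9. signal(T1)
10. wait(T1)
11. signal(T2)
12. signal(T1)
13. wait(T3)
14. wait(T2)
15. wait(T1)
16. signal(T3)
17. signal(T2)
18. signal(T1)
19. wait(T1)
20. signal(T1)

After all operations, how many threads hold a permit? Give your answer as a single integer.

Answer: 0

Derivation:
Step 1: wait(T3) -> count=0 queue=[] holders={T3}
Step 2: signal(T3) -> count=1 queue=[] holders={none}
Step 3: wait(T2) -> count=0 queue=[] holders={T2}
Step 4: wait(T3) -> count=0 queue=[T3] holders={T2}
Step 5: wait(T1) -> count=0 queue=[T3,T1] holders={T2}
Step 6: signal(T2) -> count=0 queue=[T1] holders={T3}
Step 7: signal(T3) -> count=0 queue=[] holders={T1}
Step 8: wait(T2) -> count=0 queue=[T2] holders={T1}
Step 9: signal(T1) -> count=0 queue=[] holders={T2}
Step 10: wait(T1) -> count=0 queue=[T1] holders={T2}
Step 11: signal(T2) -> count=0 queue=[] holders={T1}
Step 12: signal(T1) -> count=1 queue=[] holders={none}
Step 13: wait(T3) -> count=0 queue=[] holders={T3}
Step 14: wait(T2) -> count=0 queue=[T2] holders={T3}
Step 15: wait(T1) -> count=0 queue=[T2,T1] holders={T3}
Step 16: signal(T3) -> count=0 queue=[T1] holders={T2}
Step 17: signal(T2) -> count=0 queue=[] holders={T1}
Step 18: signal(T1) -> count=1 queue=[] holders={none}
Step 19: wait(T1) -> count=0 queue=[] holders={T1}
Step 20: signal(T1) -> count=1 queue=[] holders={none}
Final holders: {none} -> 0 thread(s)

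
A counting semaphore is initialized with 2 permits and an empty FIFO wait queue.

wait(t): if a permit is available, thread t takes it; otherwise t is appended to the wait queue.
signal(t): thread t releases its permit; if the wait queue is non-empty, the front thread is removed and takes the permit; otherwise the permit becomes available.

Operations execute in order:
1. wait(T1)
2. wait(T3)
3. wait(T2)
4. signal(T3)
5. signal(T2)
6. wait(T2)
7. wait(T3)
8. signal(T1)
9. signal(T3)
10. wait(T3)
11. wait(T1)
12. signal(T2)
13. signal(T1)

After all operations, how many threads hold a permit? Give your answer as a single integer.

Answer: 1

Derivation:
Step 1: wait(T1) -> count=1 queue=[] holders={T1}
Step 2: wait(T3) -> count=0 queue=[] holders={T1,T3}
Step 3: wait(T2) -> count=0 queue=[T2] holders={T1,T3}
Step 4: signal(T3) -> count=0 queue=[] holders={T1,T2}
Step 5: signal(T2) -> count=1 queue=[] holders={T1}
Step 6: wait(T2) -> count=0 queue=[] holders={T1,T2}
Step 7: wait(T3) -> count=0 queue=[T3] holders={T1,T2}
Step 8: signal(T1) -> count=0 queue=[] holders={T2,T3}
Step 9: signal(T3) -> count=1 queue=[] holders={T2}
Step 10: wait(T3) -> count=0 queue=[] holders={T2,T3}
Step 11: wait(T1) -> count=0 queue=[T1] holders={T2,T3}
Step 12: signal(T2) -> count=0 queue=[] holders={T1,T3}
Step 13: signal(T1) -> count=1 queue=[] holders={T3}
Final holders: {T3} -> 1 thread(s)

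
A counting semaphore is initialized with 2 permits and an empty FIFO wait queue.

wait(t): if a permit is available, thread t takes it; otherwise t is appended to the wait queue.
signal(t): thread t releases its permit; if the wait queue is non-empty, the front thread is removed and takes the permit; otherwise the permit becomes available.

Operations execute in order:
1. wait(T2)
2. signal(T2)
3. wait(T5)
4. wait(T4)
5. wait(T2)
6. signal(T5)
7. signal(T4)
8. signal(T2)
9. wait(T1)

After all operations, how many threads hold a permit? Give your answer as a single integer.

Answer: 1

Derivation:
Step 1: wait(T2) -> count=1 queue=[] holders={T2}
Step 2: signal(T2) -> count=2 queue=[] holders={none}
Step 3: wait(T5) -> count=1 queue=[] holders={T5}
Step 4: wait(T4) -> count=0 queue=[] holders={T4,T5}
Step 5: wait(T2) -> count=0 queue=[T2] holders={T4,T5}
Step 6: signal(T5) -> count=0 queue=[] holders={T2,T4}
Step 7: signal(T4) -> count=1 queue=[] holders={T2}
Step 8: signal(T2) -> count=2 queue=[] holders={none}
Step 9: wait(T1) -> count=1 queue=[] holders={T1}
Final holders: {T1} -> 1 thread(s)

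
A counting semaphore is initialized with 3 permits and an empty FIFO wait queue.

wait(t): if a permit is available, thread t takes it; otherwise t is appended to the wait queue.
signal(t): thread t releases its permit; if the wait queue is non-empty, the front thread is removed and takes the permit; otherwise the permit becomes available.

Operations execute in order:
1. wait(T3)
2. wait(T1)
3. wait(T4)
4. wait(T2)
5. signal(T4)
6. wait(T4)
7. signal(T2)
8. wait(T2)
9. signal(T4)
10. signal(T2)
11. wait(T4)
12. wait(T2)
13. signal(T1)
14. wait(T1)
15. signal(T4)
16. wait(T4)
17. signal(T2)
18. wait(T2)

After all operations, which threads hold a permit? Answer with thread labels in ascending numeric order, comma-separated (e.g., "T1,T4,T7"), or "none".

Answer: T1,T3,T4

Derivation:
Step 1: wait(T3) -> count=2 queue=[] holders={T3}
Step 2: wait(T1) -> count=1 queue=[] holders={T1,T3}
Step 3: wait(T4) -> count=0 queue=[] holders={T1,T3,T4}
Step 4: wait(T2) -> count=0 queue=[T2] holders={T1,T3,T4}
Step 5: signal(T4) -> count=0 queue=[] holders={T1,T2,T3}
Step 6: wait(T4) -> count=0 queue=[T4] holders={T1,T2,T3}
Step 7: signal(T2) -> count=0 queue=[] holders={T1,T3,T4}
Step 8: wait(T2) -> count=0 queue=[T2] holders={T1,T3,T4}
Step 9: signal(T4) -> count=0 queue=[] holders={T1,T2,T3}
Step 10: signal(T2) -> count=1 queue=[] holders={T1,T3}
Step 11: wait(T4) -> count=0 queue=[] holders={T1,T3,T4}
Step 12: wait(T2) -> count=0 queue=[T2] holders={T1,T3,T4}
Step 13: signal(T1) -> count=0 queue=[] holders={T2,T3,T4}
Step 14: wait(T1) -> count=0 queue=[T1] holders={T2,T3,T4}
Step 15: signal(T4) -> count=0 queue=[] holders={T1,T2,T3}
Step 16: wait(T4) -> count=0 queue=[T4] holders={T1,T2,T3}
Step 17: signal(T2) -> count=0 queue=[] holders={T1,T3,T4}
Step 18: wait(T2) -> count=0 queue=[T2] holders={T1,T3,T4}
Final holders: T1,T3,T4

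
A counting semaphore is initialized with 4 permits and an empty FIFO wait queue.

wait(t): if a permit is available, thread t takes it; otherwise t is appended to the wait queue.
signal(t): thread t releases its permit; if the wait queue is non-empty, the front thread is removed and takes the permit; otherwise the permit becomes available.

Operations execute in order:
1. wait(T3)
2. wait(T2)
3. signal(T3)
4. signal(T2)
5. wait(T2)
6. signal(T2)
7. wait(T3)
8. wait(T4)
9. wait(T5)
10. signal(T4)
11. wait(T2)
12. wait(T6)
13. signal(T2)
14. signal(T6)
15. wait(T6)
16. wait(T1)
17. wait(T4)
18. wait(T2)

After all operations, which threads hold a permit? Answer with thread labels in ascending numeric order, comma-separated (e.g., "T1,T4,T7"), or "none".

Answer: T1,T3,T5,T6

Derivation:
Step 1: wait(T3) -> count=3 queue=[] holders={T3}
Step 2: wait(T2) -> count=2 queue=[] holders={T2,T3}
Step 3: signal(T3) -> count=3 queue=[] holders={T2}
Step 4: signal(T2) -> count=4 queue=[] holders={none}
Step 5: wait(T2) -> count=3 queue=[] holders={T2}
Step 6: signal(T2) -> count=4 queue=[] holders={none}
Step 7: wait(T3) -> count=3 queue=[] holders={T3}
Step 8: wait(T4) -> count=2 queue=[] holders={T3,T4}
Step 9: wait(T5) -> count=1 queue=[] holders={T3,T4,T5}
Step 10: signal(T4) -> count=2 queue=[] holders={T3,T5}
Step 11: wait(T2) -> count=1 queue=[] holders={T2,T3,T5}
Step 12: wait(T6) -> count=0 queue=[] holders={T2,T3,T5,T6}
Step 13: signal(T2) -> count=1 queue=[] holders={T3,T5,T6}
Step 14: signal(T6) -> count=2 queue=[] holders={T3,T5}
Step 15: wait(T6) -> count=1 queue=[] holders={T3,T5,T6}
Step 16: wait(T1) -> count=0 queue=[] holders={T1,T3,T5,T6}
Step 17: wait(T4) -> count=0 queue=[T4] holders={T1,T3,T5,T6}
Step 18: wait(T2) -> count=0 queue=[T4,T2] holders={T1,T3,T5,T6}
Final holders: T1,T3,T5,T6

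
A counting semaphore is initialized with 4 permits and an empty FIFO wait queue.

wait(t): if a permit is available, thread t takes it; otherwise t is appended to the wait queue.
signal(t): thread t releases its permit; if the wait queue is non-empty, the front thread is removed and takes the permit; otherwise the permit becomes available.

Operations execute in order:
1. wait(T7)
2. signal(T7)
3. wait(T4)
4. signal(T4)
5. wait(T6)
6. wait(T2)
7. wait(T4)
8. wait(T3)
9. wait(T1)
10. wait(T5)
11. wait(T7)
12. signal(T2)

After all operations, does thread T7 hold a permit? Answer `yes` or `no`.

Answer: no

Derivation:
Step 1: wait(T7) -> count=3 queue=[] holders={T7}
Step 2: signal(T7) -> count=4 queue=[] holders={none}
Step 3: wait(T4) -> count=3 queue=[] holders={T4}
Step 4: signal(T4) -> count=4 queue=[] holders={none}
Step 5: wait(T6) -> count=3 queue=[] holders={T6}
Step 6: wait(T2) -> count=2 queue=[] holders={T2,T6}
Step 7: wait(T4) -> count=1 queue=[] holders={T2,T4,T6}
Step 8: wait(T3) -> count=0 queue=[] holders={T2,T3,T4,T6}
Step 9: wait(T1) -> count=0 queue=[T1] holders={T2,T3,T4,T6}
Step 10: wait(T5) -> count=0 queue=[T1,T5] holders={T2,T3,T4,T6}
Step 11: wait(T7) -> count=0 queue=[T1,T5,T7] holders={T2,T3,T4,T6}
Step 12: signal(T2) -> count=0 queue=[T5,T7] holders={T1,T3,T4,T6}
Final holders: {T1,T3,T4,T6} -> T7 not in holders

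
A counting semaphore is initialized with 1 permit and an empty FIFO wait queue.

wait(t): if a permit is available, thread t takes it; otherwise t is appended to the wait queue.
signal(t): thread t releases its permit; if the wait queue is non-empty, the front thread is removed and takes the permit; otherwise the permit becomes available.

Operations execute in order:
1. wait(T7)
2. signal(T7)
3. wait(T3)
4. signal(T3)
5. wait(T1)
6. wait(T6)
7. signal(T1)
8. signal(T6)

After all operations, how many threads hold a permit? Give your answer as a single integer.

Answer: 0

Derivation:
Step 1: wait(T7) -> count=0 queue=[] holders={T7}
Step 2: signal(T7) -> count=1 queue=[] holders={none}
Step 3: wait(T3) -> count=0 queue=[] holders={T3}
Step 4: signal(T3) -> count=1 queue=[] holders={none}
Step 5: wait(T1) -> count=0 queue=[] holders={T1}
Step 6: wait(T6) -> count=0 queue=[T6] holders={T1}
Step 7: signal(T1) -> count=0 queue=[] holders={T6}
Step 8: signal(T6) -> count=1 queue=[] holders={none}
Final holders: {none} -> 0 thread(s)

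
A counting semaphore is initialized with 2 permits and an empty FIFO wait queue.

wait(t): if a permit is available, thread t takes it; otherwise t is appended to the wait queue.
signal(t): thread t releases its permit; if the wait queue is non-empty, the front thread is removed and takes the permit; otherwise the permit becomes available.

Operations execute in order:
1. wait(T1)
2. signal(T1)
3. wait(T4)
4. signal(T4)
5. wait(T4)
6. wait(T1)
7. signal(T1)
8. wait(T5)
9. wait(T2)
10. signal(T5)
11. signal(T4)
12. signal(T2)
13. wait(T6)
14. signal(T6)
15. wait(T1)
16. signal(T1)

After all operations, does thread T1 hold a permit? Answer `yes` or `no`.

Answer: no

Derivation:
Step 1: wait(T1) -> count=1 queue=[] holders={T1}
Step 2: signal(T1) -> count=2 queue=[] holders={none}
Step 3: wait(T4) -> count=1 queue=[] holders={T4}
Step 4: signal(T4) -> count=2 queue=[] holders={none}
Step 5: wait(T4) -> count=1 queue=[] holders={T4}
Step 6: wait(T1) -> count=0 queue=[] holders={T1,T4}
Step 7: signal(T1) -> count=1 queue=[] holders={T4}
Step 8: wait(T5) -> count=0 queue=[] holders={T4,T5}
Step 9: wait(T2) -> count=0 queue=[T2] holders={T4,T5}
Step 10: signal(T5) -> count=0 queue=[] holders={T2,T4}
Step 11: signal(T4) -> count=1 queue=[] holders={T2}
Step 12: signal(T2) -> count=2 queue=[] holders={none}
Step 13: wait(T6) -> count=1 queue=[] holders={T6}
Step 14: signal(T6) -> count=2 queue=[] holders={none}
Step 15: wait(T1) -> count=1 queue=[] holders={T1}
Step 16: signal(T1) -> count=2 queue=[] holders={none}
Final holders: {none} -> T1 not in holders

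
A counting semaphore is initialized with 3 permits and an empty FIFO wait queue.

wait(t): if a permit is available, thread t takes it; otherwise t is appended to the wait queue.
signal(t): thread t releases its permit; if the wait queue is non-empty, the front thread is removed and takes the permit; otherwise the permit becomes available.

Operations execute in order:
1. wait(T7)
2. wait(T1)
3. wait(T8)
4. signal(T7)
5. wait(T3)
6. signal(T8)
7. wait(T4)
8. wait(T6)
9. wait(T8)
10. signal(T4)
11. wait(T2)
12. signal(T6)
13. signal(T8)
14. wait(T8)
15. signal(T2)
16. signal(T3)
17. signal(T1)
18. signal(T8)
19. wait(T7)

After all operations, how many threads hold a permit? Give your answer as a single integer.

Step 1: wait(T7) -> count=2 queue=[] holders={T7}
Step 2: wait(T1) -> count=1 queue=[] holders={T1,T7}
Step 3: wait(T8) -> count=0 queue=[] holders={T1,T7,T8}
Step 4: signal(T7) -> count=1 queue=[] holders={T1,T8}
Step 5: wait(T3) -> count=0 queue=[] holders={T1,T3,T8}
Step 6: signal(T8) -> count=1 queue=[] holders={T1,T3}
Step 7: wait(T4) -> count=0 queue=[] holders={T1,T3,T4}
Step 8: wait(T6) -> count=0 queue=[T6] holders={T1,T3,T4}
Step 9: wait(T8) -> count=0 queue=[T6,T8] holders={T1,T3,T4}
Step 10: signal(T4) -> count=0 queue=[T8] holders={T1,T3,T6}
Step 11: wait(T2) -> count=0 queue=[T8,T2] holders={T1,T3,T6}
Step 12: signal(T6) -> count=0 queue=[T2] holders={T1,T3,T8}
Step 13: signal(T8) -> count=0 queue=[] holders={T1,T2,T3}
Step 14: wait(T8) -> count=0 queue=[T8] holders={T1,T2,T3}
Step 15: signal(T2) -> count=0 queue=[] holders={T1,T3,T8}
Step 16: signal(T3) -> count=1 queue=[] holders={T1,T8}
Step 17: signal(T1) -> count=2 queue=[] holders={T8}
Step 18: signal(T8) -> count=3 queue=[] holders={none}
Step 19: wait(T7) -> count=2 queue=[] holders={T7}
Final holders: {T7} -> 1 thread(s)

Answer: 1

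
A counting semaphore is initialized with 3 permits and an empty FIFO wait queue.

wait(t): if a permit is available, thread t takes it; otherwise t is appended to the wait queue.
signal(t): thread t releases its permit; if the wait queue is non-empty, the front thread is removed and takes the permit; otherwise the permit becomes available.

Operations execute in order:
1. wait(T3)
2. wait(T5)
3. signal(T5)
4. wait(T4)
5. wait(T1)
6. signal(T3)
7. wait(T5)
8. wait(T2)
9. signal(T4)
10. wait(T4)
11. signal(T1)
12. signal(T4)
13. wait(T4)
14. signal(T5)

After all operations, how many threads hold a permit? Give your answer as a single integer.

Answer: 2

Derivation:
Step 1: wait(T3) -> count=2 queue=[] holders={T3}
Step 2: wait(T5) -> count=1 queue=[] holders={T3,T5}
Step 3: signal(T5) -> count=2 queue=[] holders={T3}
Step 4: wait(T4) -> count=1 queue=[] holders={T3,T4}
Step 5: wait(T1) -> count=0 queue=[] holders={T1,T3,T4}
Step 6: signal(T3) -> count=1 queue=[] holders={T1,T4}
Step 7: wait(T5) -> count=0 queue=[] holders={T1,T4,T5}
Step 8: wait(T2) -> count=0 queue=[T2] holders={T1,T4,T5}
Step 9: signal(T4) -> count=0 queue=[] holders={T1,T2,T5}
Step 10: wait(T4) -> count=0 queue=[T4] holders={T1,T2,T5}
Step 11: signal(T1) -> count=0 queue=[] holders={T2,T4,T5}
Step 12: signal(T4) -> count=1 queue=[] holders={T2,T5}
Step 13: wait(T4) -> count=0 queue=[] holders={T2,T4,T5}
Step 14: signal(T5) -> count=1 queue=[] holders={T2,T4}
Final holders: {T2,T4} -> 2 thread(s)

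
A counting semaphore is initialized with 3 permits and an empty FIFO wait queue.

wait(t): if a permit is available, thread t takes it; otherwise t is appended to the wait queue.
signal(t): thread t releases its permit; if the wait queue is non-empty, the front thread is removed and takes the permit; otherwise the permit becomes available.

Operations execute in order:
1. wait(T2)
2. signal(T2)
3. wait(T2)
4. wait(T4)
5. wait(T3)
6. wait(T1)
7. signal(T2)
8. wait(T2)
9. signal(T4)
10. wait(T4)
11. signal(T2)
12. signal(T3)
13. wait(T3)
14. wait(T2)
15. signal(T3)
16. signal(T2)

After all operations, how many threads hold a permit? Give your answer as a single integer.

Answer: 2

Derivation:
Step 1: wait(T2) -> count=2 queue=[] holders={T2}
Step 2: signal(T2) -> count=3 queue=[] holders={none}
Step 3: wait(T2) -> count=2 queue=[] holders={T2}
Step 4: wait(T4) -> count=1 queue=[] holders={T2,T4}
Step 5: wait(T3) -> count=0 queue=[] holders={T2,T3,T4}
Step 6: wait(T1) -> count=0 queue=[T1] holders={T2,T3,T4}
Step 7: signal(T2) -> count=0 queue=[] holders={T1,T3,T4}
Step 8: wait(T2) -> count=0 queue=[T2] holders={T1,T3,T4}
Step 9: signal(T4) -> count=0 queue=[] holders={T1,T2,T3}
Step 10: wait(T4) -> count=0 queue=[T4] holders={T1,T2,T3}
Step 11: signal(T2) -> count=0 queue=[] holders={T1,T3,T4}
Step 12: signal(T3) -> count=1 queue=[] holders={T1,T4}
Step 13: wait(T3) -> count=0 queue=[] holders={T1,T3,T4}
Step 14: wait(T2) -> count=0 queue=[T2] holders={T1,T3,T4}
Step 15: signal(T3) -> count=0 queue=[] holders={T1,T2,T4}
Step 16: signal(T2) -> count=1 queue=[] holders={T1,T4}
Final holders: {T1,T4} -> 2 thread(s)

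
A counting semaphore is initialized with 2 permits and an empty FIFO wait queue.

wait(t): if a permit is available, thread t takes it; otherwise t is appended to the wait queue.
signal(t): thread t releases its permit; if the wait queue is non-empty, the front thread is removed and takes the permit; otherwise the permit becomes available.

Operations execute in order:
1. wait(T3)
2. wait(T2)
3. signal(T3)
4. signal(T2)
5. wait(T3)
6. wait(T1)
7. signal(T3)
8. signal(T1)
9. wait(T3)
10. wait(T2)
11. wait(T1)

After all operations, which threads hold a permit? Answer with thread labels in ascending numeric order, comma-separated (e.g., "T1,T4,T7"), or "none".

Step 1: wait(T3) -> count=1 queue=[] holders={T3}
Step 2: wait(T2) -> count=0 queue=[] holders={T2,T3}
Step 3: signal(T3) -> count=1 queue=[] holders={T2}
Step 4: signal(T2) -> count=2 queue=[] holders={none}
Step 5: wait(T3) -> count=1 queue=[] holders={T3}
Step 6: wait(T1) -> count=0 queue=[] holders={T1,T3}
Step 7: signal(T3) -> count=1 queue=[] holders={T1}
Step 8: signal(T1) -> count=2 queue=[] holders={none}
Step 9: wait(T3) -> count=1 queue=[] holders={T3}
Step 10: wait(T2) -> count=0 queue=[] holders={T2,T3}
Step 11: wait(T1) -> count=0 queue=[T1] holders={T2,T3}
Final holders: T2,T3

Answer: T2,T3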